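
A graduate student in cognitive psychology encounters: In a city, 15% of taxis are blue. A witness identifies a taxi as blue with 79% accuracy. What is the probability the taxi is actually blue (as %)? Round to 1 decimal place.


P(blue | says blue) = P(says blue | blue)*P(blue) / [P(says blue | blue)*P(blue) + P(says blue | not blue)*P(not blue)]
Numerator = 0.79 * 0.15 = 0.1185
False identification = 0.21 * 0.85 = 0.1785
P = 0.1185 / (0.1185 + 0.1785)
= 0.1185 / 0.297
As percentage = 39.9


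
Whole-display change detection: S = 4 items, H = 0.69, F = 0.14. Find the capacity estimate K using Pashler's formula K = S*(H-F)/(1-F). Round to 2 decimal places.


K = S * (H - F) / (1 - F)
H - F = 0.55
1 - F = 0.86
K = 4 * 0.55 / 0.86
= 2.56


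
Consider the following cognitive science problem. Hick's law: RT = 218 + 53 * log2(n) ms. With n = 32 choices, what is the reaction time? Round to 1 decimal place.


RT = 218 + 53 * log2(32)
log2(32) = 5.0
RT = 218 + 53 * 5.0
= 218 + 265.0
= 483.0 ms


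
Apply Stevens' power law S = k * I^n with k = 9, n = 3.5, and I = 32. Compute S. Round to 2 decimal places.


S = 9 * 32^3.5
32^3.5 = 185363.8
S = 9 * 185363.8
= 1668274.20


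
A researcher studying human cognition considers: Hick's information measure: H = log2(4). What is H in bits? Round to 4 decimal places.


H = log2(n)
H = log2(4)
= 2.0000


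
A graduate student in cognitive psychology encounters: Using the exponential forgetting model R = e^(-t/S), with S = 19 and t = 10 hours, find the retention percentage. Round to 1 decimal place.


R = e^(-t/S)
-t/S = -10/19 = -0.526316
R = e^(-0.526316) = 0.590777
Percentage = 0.590777 * 100
= 59.1


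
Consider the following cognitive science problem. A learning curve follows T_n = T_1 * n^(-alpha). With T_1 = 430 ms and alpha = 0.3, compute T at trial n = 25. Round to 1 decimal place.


T_n = 430 * 25^(-0.3)
25^(-0.3) = 0.380731
T_n = 430 * 0.380731
= 163.7 ms


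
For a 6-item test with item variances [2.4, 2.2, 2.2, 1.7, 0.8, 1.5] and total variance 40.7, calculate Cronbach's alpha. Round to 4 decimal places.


alpha = (k/(k-1)) * (1 - sum(s_i^2)/s_total^2)
sum(item variances) = 10.8
k/(k-1) = 6/5 = 1.2
1 - 10.8/40.7 = 1 - 0.265356 = 0.734644
alpha = 1.2 * 0.734644
= 0.8816


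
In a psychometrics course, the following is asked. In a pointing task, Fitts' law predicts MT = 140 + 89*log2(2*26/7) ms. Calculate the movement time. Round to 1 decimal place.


MT = 140 + 89 * log2(2*26/7)
2D/W = 7.428571
log2(7.428571) = 2.8931
MT = 140 + 89 * 2.8931
= 397.5 ms


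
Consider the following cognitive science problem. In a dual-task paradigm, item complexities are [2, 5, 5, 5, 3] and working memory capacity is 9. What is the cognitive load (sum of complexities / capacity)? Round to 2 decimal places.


Total complexity = 2 + 5 + 5 + 5 + 3 = 20
Load = total / capacity = 20 / 9
= 2.22


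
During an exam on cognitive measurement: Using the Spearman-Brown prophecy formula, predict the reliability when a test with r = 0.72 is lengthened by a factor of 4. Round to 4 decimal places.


r_new = n*r / (1 + (n-1)*r)
Numerator = 4 * 0.72 = 2.88
Denominator = 1 + 3 * 0.72 = 3.16
r_new = 2.88 / 3.16
= 0.9114


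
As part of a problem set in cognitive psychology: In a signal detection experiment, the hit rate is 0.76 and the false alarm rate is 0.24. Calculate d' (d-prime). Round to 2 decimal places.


d' = z(HR) - z(FAR)
z(0.76) = 0.7063
z(0.24) = -0.7063
d' = 0.7063 - -0.7063
= 1.41


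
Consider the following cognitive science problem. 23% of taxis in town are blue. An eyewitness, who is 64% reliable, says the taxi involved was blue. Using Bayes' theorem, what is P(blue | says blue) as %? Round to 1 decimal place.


P(blue | says blue) = P(says blue | blue)*P(blue) / [P(says blue | blue)*P(blue) + P(says blue | not blue)*P(not blue)]
Numerator = 0.64 * 0.23 = 0.1472
False identification = 0.36 * 0.77 = 0.2772
P = 0.1472 / (0.1472 + 0.2772)
= 0.1472 / 0.4244
As percentage = 34.7


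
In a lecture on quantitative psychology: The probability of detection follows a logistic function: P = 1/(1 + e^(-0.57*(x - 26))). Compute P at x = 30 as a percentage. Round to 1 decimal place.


P(x) = 1/(1 + e^(-0.57*(30 - 26)))
Exponent = -0.57 * 4 = -2.28
e^(-2.28) = 0.102284
P = 1/(1 + 0.102284) = 0.907207
Percentage = 90.7


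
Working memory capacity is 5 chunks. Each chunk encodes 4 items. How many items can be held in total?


Total items = chunks * items_per_chunk
= 5 * 4
= 20


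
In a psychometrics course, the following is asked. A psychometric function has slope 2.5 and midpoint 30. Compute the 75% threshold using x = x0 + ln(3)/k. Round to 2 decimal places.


At P = 0.75: 0.75 = 1/(1 + e^(-k*(x-x0)))
Solving: e^(-k*(x-x0)) = 1/3
x = x0 + ln(3)/k
ln(3) = 1.0986
x = 30 + 1.0986/2.5
= 30 + 0.4394
= 30.44


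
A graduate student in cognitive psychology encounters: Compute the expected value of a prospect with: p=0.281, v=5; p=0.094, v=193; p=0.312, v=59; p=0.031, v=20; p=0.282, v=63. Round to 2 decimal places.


EU = sum(p_i * v_i)
0.281 * 5 = 1.405
0.094 * 193 = 18.142
0.312 * 59 = 18.408
0.031 * 20 = 0.62
0.282 * 63 = 17.766
EU = 1.405 + 18.142 + 18.408 + 0.62 + 17.766
= 56.34


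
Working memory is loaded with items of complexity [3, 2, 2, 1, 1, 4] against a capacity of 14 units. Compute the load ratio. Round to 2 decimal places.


Total complexity = 3 + 2 + 2 + 1 + 1 + 4 = 13
Load = total / capacity = 13 / 14
= 0.93


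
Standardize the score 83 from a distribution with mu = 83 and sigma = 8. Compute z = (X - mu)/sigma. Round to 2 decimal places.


z = (X - mu) / sigma
= (83 - 83) / 8
= 0 / 8
= 0.00


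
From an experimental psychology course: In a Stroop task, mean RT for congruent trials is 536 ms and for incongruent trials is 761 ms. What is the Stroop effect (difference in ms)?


Stroop effect = RT(incongruent) - RT(congruent)
= 761 - 536
= 225 ms


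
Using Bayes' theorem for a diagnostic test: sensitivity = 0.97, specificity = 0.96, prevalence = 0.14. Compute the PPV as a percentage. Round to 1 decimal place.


PPV = (sens * prev) / (sens * prev + (1-spec) * (1-prev))
Numerator = 0.97 * 0.14 = 0.1358
P(positive and no disease) = (1 - spec) * (1 - prev) = (1 - 0.96) * (1 - 0.14) = 0.0344
Denominator = 0.1358 + 0.0344 = 0.1702
PPV = 0.1358 / 0.1702 = 0.797885
As percentage = 79.8


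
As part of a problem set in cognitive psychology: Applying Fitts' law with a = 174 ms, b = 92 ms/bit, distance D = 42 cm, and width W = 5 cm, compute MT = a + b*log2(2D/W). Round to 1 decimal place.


MT = 174 + 92 * log2(2*42/5)
2D/W = 16.8
log2(16.8) = 4.0704
MT = 174 + 92 * 4.0704
= 548.5 ms


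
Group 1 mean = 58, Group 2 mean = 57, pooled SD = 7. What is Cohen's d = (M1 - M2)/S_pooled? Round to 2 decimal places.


Cohen's d = (M1 - M2) / S_pooled
= (58 - 57) / 7
= 1 / 7
= 0.14


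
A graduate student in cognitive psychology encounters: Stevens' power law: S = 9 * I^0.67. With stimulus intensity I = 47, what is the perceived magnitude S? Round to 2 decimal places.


S = 9 * 47^0.67
47^0.67 = 13.1918
S = 9 * 13.1918
= 118.73


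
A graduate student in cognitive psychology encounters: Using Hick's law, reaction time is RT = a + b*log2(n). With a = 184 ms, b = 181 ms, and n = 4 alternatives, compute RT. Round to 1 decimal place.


RT = 184 + 181 * log2(4)
log2(4) = 2.0
RT = 184 + 181 * 2.0
= 184 + 362.0
= 546.0 ms


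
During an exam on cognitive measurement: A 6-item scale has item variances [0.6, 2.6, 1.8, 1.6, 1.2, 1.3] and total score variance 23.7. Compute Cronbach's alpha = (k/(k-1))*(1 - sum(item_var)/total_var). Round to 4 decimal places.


alpha = (k/(k-1)) * (1 - sum(s_i^2)/s_total^2)
sum(item variances) = 9.1
k/(k-1) = 6/5 = 1.2
1 - 9.1/23.7 = 1 - 0.383966 = 0.616034
alpha = 1.2 * 0.616034
= 0.7392


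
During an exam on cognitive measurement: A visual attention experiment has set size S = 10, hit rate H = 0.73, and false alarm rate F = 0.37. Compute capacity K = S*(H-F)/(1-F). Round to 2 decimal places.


K = S * (H - F) / (1 - F)
H - F = 0.36
1 - F = 0.63
K = 10 * 0.36 / 0.63
= 5.71


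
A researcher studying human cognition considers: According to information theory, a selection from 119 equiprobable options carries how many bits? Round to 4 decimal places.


H = log2(n)
H = log2(119)
= 6.8948


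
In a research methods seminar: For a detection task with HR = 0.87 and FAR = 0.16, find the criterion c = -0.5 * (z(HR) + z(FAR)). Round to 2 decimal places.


c = -0.5 * (z(HR) + z(FAR))
z(0.87) = 1.1264
z(0.16) = -0.9945
c = -0.5 * (1.1264 + -0.9945)
= -0.5 * 0.1319
= -0.07


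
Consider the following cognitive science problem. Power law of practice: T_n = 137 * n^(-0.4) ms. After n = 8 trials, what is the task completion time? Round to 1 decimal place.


T_n = 137 * 8^(-0.4)
8^(-0.4) = 0.435275
T_n = 137 * 0.435275
= 59.6 ms


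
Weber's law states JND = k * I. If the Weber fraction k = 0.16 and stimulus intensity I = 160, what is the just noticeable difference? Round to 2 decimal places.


JND = k * I
JND = 0.16 * 160
= 25.60


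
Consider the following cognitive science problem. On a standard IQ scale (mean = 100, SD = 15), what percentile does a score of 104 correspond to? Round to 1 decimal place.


z = (IQ - mean) / SD
z = (104 - 100) / 15 = 0.2667
Percentile = Phi(0.2667) * 100
Phi(0.2667) = 0.60515
= 60.5


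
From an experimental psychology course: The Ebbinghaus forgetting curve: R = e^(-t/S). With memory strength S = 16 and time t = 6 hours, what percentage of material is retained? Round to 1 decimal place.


R = e^(-t/S)
-t/S = -6/16 = -0.375
R = e^(-0.375) = 0.687289
Percentage = 0.687289 * 100
= 68.7


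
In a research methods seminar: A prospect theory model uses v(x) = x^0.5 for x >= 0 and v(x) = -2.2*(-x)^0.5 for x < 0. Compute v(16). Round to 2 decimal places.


Since x = 16 >= 0, use v(x) = x^0.5
16^0.5 = 4.0
v(16) = 4.00


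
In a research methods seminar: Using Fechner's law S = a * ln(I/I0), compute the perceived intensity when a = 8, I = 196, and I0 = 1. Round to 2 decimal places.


S = 8 * ln(196/1)
I/I0 = 196.0
ln(196.0) = 5.2781
S = 8 * 5.2781
= 42.22


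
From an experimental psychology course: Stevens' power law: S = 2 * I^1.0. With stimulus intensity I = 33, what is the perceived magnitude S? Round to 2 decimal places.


S = 2 * 33^1.0
33^1.0 = 33.0
S = 2 * 33.0
= 66.00


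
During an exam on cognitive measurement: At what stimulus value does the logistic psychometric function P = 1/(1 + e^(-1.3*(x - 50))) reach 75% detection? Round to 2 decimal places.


At P = 0.75: 0.75 = 1/(1 + e^(-k*(x-x0)))
Solving: e^(-k*(x-x0)) = 1/3
x = x0 + ln(3)/k
ln(3) = 1.0986
x = 50 + 1.0986/1.3
= 50 + 0.8451
= 50.85


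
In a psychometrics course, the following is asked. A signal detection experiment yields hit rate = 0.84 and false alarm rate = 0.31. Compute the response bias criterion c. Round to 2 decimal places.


c = -0.5 * (z(HR) + z(FAR))
z(0.84) = 0.9945
z(0.31) = -0.4959
c = -0.5 * (0.9945 + -0.4959)
= -0.5 * 0.4986
= -0.25


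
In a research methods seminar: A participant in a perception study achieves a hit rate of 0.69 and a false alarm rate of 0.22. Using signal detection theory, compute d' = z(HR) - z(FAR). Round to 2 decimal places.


d' = z(HR) - z(FAR)
z(0.69) = 0.4959
z(0.22) = -0.7722
d' = 0.4959 - -0.7722
= 1.27


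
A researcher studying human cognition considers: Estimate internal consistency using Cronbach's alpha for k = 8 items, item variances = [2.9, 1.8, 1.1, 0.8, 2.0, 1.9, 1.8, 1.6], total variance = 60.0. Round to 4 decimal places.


alpha = (k/(k-1)) * (1 - sum(s_i^2)/s_total^2)
sum(item variances) = 13.9
k/(k-1) = 8/7 = 1.142857
1 - 13.9/60.0 = 1 - 0.231667 = 0.768333
alpha = 1.142857 * 0.768333
= 0.8781


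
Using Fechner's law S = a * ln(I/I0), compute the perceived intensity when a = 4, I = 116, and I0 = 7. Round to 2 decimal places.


S = 4 * ln(116/7)
I/I0 = 16.571429
ln(16.571429) = 2.8077
S = 4 * 2.8077
= 11.23


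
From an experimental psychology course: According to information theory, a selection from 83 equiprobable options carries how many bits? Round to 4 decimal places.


H = log2(n)
H = log2(83)
= 6.3750


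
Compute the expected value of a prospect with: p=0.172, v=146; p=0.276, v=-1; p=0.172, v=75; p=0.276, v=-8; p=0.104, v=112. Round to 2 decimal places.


EU = sum(p_i * v_i)
0.172 * 146 = 25.112
0.276 * -1 = -0.276
0.172 * 75 = 12.9
0.276 * -8 = -2.208
0.104 * 112 = 11.648
EU = 25.112 + -0.276 + 12.9 + -2.208 + 11.648
= 47.18


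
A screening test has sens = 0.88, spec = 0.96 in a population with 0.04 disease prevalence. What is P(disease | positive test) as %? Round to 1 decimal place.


PPV = (sens * prev) / (sens * prev + (1-spec) * (1-prev))
Numerator = 0.88 * 0.04 = 0.0352
P(positive and no disease) = (1 - spec) * (1 - prev) = (1 - 0.96) * (1 - 0.04) = 0.0384
Denominator = 0.0352 + 0.0384 = 0.0736
PPV = 0.0352 / 0.0736 = 0.478261
As percentage = 47.8


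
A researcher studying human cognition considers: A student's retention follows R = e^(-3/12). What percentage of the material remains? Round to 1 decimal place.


R = e^(-t/S)
-t/S = -3/12 = -0.25
R = e^(-0.25) = 0.778801
Percentage = 0.778801 * 100
= 77.9


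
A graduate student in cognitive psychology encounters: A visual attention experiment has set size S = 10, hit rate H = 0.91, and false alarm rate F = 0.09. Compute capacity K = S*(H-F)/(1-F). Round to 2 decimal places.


K = S * (H - F) / (1 - F)
H - F = 0.82
1 - F = 0.91
K = 10 * 0.82 / 0.91
= 9.01


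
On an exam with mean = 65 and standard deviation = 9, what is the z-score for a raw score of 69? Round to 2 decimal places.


z = (X - mu) / sigma
= (69 - 65) / 9
= 4 / 9
= 0.44


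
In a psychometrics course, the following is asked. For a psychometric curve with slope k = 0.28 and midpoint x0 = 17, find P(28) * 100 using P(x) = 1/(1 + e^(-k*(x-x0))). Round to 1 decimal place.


P(x) = 1/(1 + e^(-0.28*(28 - 17)))
Exponent = -0.28 * 11 = -3.08
e^(-3.08) = 0.045959
P = 1/(1 + 0.045959) = 0.95606
Percentage = 95.6


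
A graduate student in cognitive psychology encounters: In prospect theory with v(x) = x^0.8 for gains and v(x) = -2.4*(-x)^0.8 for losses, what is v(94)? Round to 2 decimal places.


Since x = 94 >= 0, use v(x) = x^0.8
94^0.8 = 37.8881
v(94) = 37.89


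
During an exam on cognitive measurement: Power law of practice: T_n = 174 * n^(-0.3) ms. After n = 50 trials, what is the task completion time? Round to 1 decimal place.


T_n = 174 * 50^(-0.3)
50^(-0.3) = 0.309249
T_n = 174 * 0.309249
= 53.8 ms


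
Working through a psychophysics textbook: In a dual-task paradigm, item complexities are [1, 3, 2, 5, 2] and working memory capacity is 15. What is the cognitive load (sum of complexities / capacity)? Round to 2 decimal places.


Total complexity = 1 + 3 + 2 + 5 + 2 = 13
Load = total / capacity = 13 / 15
= 0.87


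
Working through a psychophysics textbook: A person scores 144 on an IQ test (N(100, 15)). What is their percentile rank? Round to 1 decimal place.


z = (IQ - mean) / SD
z = (144 - 100) / 15 = 2.9333
Percentile = Phi(2.9333) * 100
Phi(2.9333) = 0.998323
= 99.8


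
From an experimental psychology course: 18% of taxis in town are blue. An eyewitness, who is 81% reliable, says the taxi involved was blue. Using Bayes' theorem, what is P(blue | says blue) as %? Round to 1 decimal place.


P(blue | says blue) = P(says blue | blue)*P(blue) / [P(says blue | blue)*P(blue) + P(says blue | not blue)*P(not blue)]
Numerator = 0.81 * 0.18 = 0.1458
False identification = 0.19 * 0.82 = 0.1558
P = 0.1458 / (0.1458 + 0.1558)
= 0.1458 / 0.3016
As percentage = 48.3


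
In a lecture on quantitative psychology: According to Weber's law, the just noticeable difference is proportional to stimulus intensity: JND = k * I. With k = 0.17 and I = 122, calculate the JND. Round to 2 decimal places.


JND = k * I
JND = 0.17 * 122
= 20.74


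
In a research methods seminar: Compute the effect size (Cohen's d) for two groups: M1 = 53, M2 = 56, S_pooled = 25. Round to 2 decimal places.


Cohen's d = (M1 - M2) / S_pooled
= (53 - 56) / 25
= -3 / 25
= -0.12


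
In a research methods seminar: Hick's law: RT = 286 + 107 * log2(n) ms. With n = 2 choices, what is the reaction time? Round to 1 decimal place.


RT = 286 + 107 * log2(2)
log2(2) = 1.0
RT = 286 + 107 * 1.0
= 286 + 107.0
= 393.0 ms


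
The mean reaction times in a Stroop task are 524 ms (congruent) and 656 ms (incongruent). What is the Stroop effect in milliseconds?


Stroop effect = RT(incongruent) - RT(congruent)
= 656 - 524
= 132 ms


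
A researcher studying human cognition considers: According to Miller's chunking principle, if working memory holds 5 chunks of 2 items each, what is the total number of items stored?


Total items = chunks * items_per_chunk
= 5 * 2
= 10


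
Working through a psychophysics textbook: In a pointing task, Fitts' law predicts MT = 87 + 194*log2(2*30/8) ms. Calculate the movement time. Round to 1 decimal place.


MT = 87 + 194 * log2(2*30/8)
2D/W = 7.5
log2(7.5) = 2.9069
MT = 87 + 194 * 2.9069
= 650.9 ms


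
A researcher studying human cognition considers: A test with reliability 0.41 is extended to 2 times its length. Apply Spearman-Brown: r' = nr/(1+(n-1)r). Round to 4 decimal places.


r_new = n*r / (1 + (n-1)*r)
Numerator = 2 * 0.41 = 0.82
Denominator = 1 + 1 * 0.41 = 1.41
r_new = 0.82 / 1.41
= 0.5816


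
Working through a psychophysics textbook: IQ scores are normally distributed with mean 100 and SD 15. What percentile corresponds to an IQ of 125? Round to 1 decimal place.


z = (IQ - mean) / SD
z = (125 - 100) / 15 = 1.6667
Percentile = Phi(1.6667) * 100
Phi(1.6667) = 0.952213
= 95.2


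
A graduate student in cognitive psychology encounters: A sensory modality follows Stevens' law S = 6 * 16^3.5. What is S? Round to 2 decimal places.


S = 6 * 16^3.5
16^3.5 = 16384.0
S = 6 * 16384.0
= 98304.00


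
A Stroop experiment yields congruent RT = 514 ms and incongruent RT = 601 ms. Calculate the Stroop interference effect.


Stroop effect = RT(incongruent) - RT(congruent)
= 601 - 514
= 87 ms


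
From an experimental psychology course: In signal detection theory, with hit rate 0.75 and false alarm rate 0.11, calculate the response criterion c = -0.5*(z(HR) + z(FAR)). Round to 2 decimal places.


c = -0.5 * (z(HR) + z(FAR))
z(0.75) = 0.6745
z(0.11) = -1.2265
c = -0.5 * (0.6745 + -1.2265)
= -0.5 * -0.552
= 0.28


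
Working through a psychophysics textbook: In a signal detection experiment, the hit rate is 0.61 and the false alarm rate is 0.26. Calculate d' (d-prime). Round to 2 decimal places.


d' = z(HR) - z(FAR)
z(0.61) = 0.2793
z(0.26) = -0.6433
d' = 0.2793 - -0.6433
= 0.92


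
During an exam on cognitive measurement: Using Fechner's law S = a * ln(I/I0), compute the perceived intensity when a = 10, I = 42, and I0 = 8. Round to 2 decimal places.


S = 10 * ln(42/8)
I/I0 = 5.25
ln(5.25) = 1.6582
S = 10 * 1.6582
= 16.58


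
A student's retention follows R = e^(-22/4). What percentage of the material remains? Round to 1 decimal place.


R = e^(-t/S)
-t/S = -22/4 = -5.5
R = e^(-5.5) = 0.004087
Percentage = 0.004087 * 100
= 0.4


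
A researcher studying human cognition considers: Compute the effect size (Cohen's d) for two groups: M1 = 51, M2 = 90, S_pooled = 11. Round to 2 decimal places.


Cohen's d = (M1 - M2) / S_pooled
= (51 - 90) / 11
= -39 / 11
= -3.55


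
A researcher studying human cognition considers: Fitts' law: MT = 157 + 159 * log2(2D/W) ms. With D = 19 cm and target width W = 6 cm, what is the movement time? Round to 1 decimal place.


MT = 157 + 159 * log2(2*19/6)
2D/W = 6.333333
log2(6.333333) = 2.663
MT = 157 + 159 * 2.663
= 580.4 ms


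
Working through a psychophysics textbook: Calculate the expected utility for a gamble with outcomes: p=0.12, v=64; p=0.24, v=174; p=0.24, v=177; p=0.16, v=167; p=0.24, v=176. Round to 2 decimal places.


EU = sum(p_i * v_i)
0.12 * 64 = 7.68
0.24 * 174 = 41.76
0.24 * 177 = 42.48
0.16 * 167 = 26.72
0.24 * 176 = 42.24
EU = 7.68 + 41.76 + 42.48 + 26.72 + 42.24
= 160.88


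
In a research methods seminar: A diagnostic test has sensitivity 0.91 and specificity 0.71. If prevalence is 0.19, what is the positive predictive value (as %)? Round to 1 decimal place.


PPV = (sens * prev) / (sens * prev + (1-spec) * (1-prev))
Numerator = 0.91 * 0.19 = 0.1729
P(positive and no disease) = (1 - spec) * (1 - prev) = (1 - 0.71) * (1 - 0.19) = 0.2349
Denominator = 0.1729 + 0.2349 = 0.4078
PPV = 0.1729 / 0.4078 = 0.423982
As percentage = 42.4


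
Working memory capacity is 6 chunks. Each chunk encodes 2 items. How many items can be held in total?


Total items = chunks * items_per_chunk
= 6 * 2
= 12


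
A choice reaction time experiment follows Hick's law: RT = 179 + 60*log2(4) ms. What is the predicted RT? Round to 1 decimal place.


RT = 179 + 60 * log2(4)
log2(4) = 2.0
RT = 179 + 60 * 2.0
= 179 + 120.0
= 299.0 ms


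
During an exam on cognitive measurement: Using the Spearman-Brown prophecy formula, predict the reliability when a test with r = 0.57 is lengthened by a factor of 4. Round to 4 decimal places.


r_new = n*r / (1 + (n-1)*r)
Numerator = 4 * 0.57 = 2.28
Denominator = 1 + 3 * 0.57 = 2.71
r_new = 2.28 / 2.71
= 0.8413


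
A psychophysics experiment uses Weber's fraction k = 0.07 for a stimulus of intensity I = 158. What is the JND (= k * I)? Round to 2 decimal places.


JND = k * I
JND = 0.07 * 158
= 11.06


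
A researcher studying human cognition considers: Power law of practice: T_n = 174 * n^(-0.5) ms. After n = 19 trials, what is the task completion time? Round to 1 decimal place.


T_n = 174 * 19^(-0.5)
19^(-0.5) = 0.229416
T_n = 174 * 0.229416
= 39.9 ms


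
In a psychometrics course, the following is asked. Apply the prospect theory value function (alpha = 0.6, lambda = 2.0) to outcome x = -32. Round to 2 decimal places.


Since x = -32 < 0, use v(x) = -lambda*(-x)^alpha
(-x) = 32
32^0.6 = 8.0
v(-32) = -2.0 * 8.0
= -16.00


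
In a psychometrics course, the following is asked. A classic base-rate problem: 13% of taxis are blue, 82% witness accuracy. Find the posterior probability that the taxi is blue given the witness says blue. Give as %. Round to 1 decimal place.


P(blue | says blue) = P(says blue | blue)*P(blue) / [P(says blue | blue)*P(blue) + P(says blue | not blue)*P(not blue)]
Numerator = 0.82 * 0.13 = 0.1066
False identification = 0.18 * 0.87 = 0.1566
P = 0.1066 / (0.1066 + 0.1566)
= 0.1066 / 0.2632
As percentage = 40.5


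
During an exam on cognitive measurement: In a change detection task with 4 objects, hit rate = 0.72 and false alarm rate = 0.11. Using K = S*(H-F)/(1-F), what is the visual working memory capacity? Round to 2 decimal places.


K = S * (H - F) / (1 - F)
H - F = 0.61
1 - F = 0.89
K = 4 * 0.61 / 0.89
= 2.74


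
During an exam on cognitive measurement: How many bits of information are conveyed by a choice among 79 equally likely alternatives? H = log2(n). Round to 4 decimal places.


H = log2(n)
H = log2(79)
= 6.3038


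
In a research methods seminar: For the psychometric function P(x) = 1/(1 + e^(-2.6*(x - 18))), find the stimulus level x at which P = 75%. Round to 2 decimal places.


At P = 0.75: 0.75 = 1/(1 + e^(-k*(x-x0)))
Solving: e^(-k*(x-x0)) = 1/3
x = x0 + ln(3)/k
ln(3) = 1.0986
x = 18 + 1.0986/2.6
= 18 + 0.4225
= 18.42


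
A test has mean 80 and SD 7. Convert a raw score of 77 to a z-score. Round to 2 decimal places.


z = (X - mu) / sigma
= (77 - 80) / 7
= -3 / 7
= -0.43


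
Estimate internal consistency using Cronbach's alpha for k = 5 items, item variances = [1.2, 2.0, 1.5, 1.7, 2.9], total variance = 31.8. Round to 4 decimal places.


alpha = (k/(k-1)) * (1 - sum(s_i^2)/s_total^2)
sum(item variances) = 9.3
k/(k-1) = 5/4 = 1.25
1 - 9.3/31.8 = 1 - 0.292453 = 0.707547
alpha = 1.25 * 0.707547
= 0.8844


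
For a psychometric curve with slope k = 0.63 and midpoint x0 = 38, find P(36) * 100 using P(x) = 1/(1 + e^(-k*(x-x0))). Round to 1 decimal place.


P(x) = 1/(1 + e^(-0.63*(36 - 38)))
Exponent = -0.63 * -2 = 1.26
e^(1.26) = 3.525421
P = 1/(1 + 3.525421) = 0.220974
Percentage = 22.1


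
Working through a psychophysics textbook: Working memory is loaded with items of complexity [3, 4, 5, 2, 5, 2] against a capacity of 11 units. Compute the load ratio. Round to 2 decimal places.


Total complexity = 3 + 4 + 5 + 2 + 5 + 2 = 21
Load = total / capacity = 21 / 11
= 1.91


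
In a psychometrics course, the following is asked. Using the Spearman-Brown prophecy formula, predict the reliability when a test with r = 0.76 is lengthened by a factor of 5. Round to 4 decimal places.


r_new = n*r / (1 + (n-1)*r)
Numerator = 5 * 0.76 = 3.8
Denominator = 1 + 4 * 0.76 = 4.04
r_new = 3.8 / 4.04
= 0.9406


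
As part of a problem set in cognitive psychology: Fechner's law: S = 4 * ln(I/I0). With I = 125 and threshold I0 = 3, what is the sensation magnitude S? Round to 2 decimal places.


S = 4 * ln(125/3)
I/I0 = 41.666667
ln(41.666667) = 3.7297
S = 4 * 3.7297
= 14.92


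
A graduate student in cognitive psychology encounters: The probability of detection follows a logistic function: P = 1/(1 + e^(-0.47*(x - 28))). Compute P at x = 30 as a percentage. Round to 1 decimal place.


P(x) = 1/(1 + e^(-0.47*(30 - 28)))
Exponent = -0.47 * 2 = -0.94
e^(-0.94) = 0.390628
P = 1/(1 + 0.390628) = 0.7191
Percentage = 71.9


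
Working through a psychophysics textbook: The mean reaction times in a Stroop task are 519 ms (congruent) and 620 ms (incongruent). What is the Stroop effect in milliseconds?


Stroop effect = RT(incongruent) - RT(congruent)
= 620 - 519
= 101 ms


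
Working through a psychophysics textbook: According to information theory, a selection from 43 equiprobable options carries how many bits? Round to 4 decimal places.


H = log2(n)
H = log2(43)
= 5.4263


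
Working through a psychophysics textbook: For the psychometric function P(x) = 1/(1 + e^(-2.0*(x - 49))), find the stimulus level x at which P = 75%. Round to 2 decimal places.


At P = 0.75: 0.75 = 1/(1 + e^(-k*(x-x0)))
Solving: e^(-k*(x-x0)) = 1/3
x = x0 + ln(3)/k
ln(3) = 1.0986
x = 49 + 1.0986/2.0
= 49 + 0.5493
= 49.55


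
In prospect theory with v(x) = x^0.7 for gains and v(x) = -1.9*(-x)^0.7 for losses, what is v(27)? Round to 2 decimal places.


Since x = 27 >= 0, use v(x) = x^0.7
27^0.7 = 10.0451
v(27) = 10.05


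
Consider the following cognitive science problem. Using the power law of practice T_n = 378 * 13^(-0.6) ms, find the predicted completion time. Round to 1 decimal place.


T_n = 378 * 13^(-0.6)
13^(-0.6) = 0.214602
T_n = 378 * 0.214602
= 81.1 ms


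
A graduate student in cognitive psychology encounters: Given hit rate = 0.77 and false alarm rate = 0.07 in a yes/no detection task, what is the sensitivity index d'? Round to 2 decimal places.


d' = z(HR) - z(FAR)
z(0.77) = 0.7388
z(0.07) = -1.4758
d' = 0.7388 - -1.4758
= 2.21


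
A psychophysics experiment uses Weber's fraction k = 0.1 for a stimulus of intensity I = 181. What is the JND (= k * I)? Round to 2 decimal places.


JND = k * I
JND = 0.1 * 181
= 18.10


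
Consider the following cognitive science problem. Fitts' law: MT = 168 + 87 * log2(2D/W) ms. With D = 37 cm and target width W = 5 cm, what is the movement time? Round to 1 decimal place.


MT = 168 + 87 * log2(2*37/5)
2D/W = 14.8
log2(14.8) = 3.8875
MT = 168 + 87 * 3.8875
= 506.2 ms


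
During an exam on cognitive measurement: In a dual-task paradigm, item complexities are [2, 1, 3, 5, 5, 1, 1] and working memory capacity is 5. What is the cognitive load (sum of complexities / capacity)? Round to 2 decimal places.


Total complexity = 2 + 1 + 3 + 5 + 5 + 1 + 1 = 18
Load = total / capacity = 18 / 5
= 3.60


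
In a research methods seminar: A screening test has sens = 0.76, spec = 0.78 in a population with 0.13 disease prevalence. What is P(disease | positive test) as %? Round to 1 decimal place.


PPV = (sens * prev) / (sens * prev + (1-spec) * (1-prev))
Numerator = 0.76 * 0.13 = 0.0988
P(positive and no disease) = (1 - spec) * (1 - prev) = (1 - 0.78) * (1 - 0.13) = 0.1914
Denominator = 0.0988 + 0.1914 = 0.2902
PPV = 0.0988 / 0.2902 = 0.340455
As percentage = 34.0


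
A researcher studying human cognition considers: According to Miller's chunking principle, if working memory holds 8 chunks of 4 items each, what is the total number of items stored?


Total items = chunks * items_per_chunk
= 8 * 4
= 32


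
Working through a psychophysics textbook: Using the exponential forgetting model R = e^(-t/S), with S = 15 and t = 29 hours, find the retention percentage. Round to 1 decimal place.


R = e^(-t/S)
-t/S = -29/15 = -1.933333
R = e^(-1.933333) = 0.144665
Percentage = 0.144665 * 100
= 14.5


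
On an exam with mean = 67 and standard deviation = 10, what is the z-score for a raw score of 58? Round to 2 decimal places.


z = (X - mu) / sigma
= (58 - 67) / 10
= -9 / 10
= -0.90


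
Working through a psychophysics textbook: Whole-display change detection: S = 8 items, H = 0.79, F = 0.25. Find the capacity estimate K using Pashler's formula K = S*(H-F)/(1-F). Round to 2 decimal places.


K = S * (H - F) / (1 - F)
H - F = 0.54
1 - F = 0.75
K = 8 * 0.54 / 0.75
= 5.76


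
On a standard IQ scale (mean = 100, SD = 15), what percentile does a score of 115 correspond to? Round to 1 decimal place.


z = (IQ - mean) / SD
z = (115 - 100) / 15 = 1.0
Percentile = Phi(1.0) * 100
Phi(1.0) = 0.841345
= 84.1


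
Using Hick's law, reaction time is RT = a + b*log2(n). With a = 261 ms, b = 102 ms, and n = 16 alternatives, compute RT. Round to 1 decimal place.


RT = 261 + 102 * log2(16)
log2(16) = 4.0
RT = 261 + 102 * 4.0
= 261 + 408.0
= 669.0 ms


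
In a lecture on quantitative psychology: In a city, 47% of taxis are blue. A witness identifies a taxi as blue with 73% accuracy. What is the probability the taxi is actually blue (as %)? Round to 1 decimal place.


P(blue | says blue) = P(says blue | blue)*P(blue) / [P(says blue | blue)*P(blue) + P(says blue | not blue)*P(not blue)]
Numerator = 0.73 * 0.47 = 0.3431
False identification = 0.27 * 0.53 = 0.1431
P = 0.3431 / (0.3431 + 0.1431)
= 0.3431 / 0.4862
As percentage = 70.6


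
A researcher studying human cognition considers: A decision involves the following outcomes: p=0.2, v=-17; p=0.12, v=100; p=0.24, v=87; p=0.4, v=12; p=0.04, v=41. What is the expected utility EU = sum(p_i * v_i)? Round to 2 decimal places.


EU = sum(p_i * v_i)
0.2 * -17 = -3.4
0.12 * 100 = 12.0
0.24 * 87 = 20.88
0.4 * 12 = 4.8
0.04 * 41 = 1.64
EU = -3.4 + 12.0 + 20.88 + 4.8 + 1.64
= 35.92


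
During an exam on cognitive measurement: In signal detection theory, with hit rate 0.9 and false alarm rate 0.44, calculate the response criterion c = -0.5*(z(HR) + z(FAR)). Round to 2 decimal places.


c = -0.5 * (z(HR) + z(FAR))
z(0.9) = 1.2816
z(0.44) = -0.151
c = -0.5 * (1.2816 + -0.151)
= -0.5 * 1.1306
= -0.57


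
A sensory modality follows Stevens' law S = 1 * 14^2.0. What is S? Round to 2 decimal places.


S = 1 * 14^2.0
14^2.0 = 196.0
S = 1 * 196.0
= 196.00


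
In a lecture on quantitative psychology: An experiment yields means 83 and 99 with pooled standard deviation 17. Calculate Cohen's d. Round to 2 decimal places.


Cohen's d = (M1 - M2) / S_pooled
= (83 - 99) / 17
= -16 / 17
= -0.94


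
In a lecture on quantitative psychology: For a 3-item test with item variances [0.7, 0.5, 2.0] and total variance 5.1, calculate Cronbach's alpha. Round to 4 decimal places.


alpha = (k/(k-1)) * (1 - sum(s_i^2)/s_total^2)
sum(item variances) = 3.2
k/(k-1) = 3/2 = 1.5
1 - 3.2/5.1 = 1 - 0.627451 = 0.372549
alpha = 1.5 * 0.372549
= 0.5588


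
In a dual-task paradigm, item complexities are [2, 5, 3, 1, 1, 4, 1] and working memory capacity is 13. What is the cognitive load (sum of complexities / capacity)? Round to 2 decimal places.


Total complexity = 2 + 5 + 3 + 1 + 1 + 4 + 1 = 17
Load = total / capacity = 17 / 13
= 1.31


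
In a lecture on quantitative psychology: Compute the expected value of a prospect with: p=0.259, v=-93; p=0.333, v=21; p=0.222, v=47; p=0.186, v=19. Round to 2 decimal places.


EU = sum(p_i * v_i)
0.259 * -93 = -24.087
0.333 * 21 = 6.993
0.222 * 47 = 10.434
0.186 * 19 = 3.534
EU = -24.087 + 6.993 + 10.434 + 3.534
= -3.13


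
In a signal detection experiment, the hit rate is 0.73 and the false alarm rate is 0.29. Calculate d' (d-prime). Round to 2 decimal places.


d' = z(HR) - z(FAR)
z(0.73) = 0.6128
z(0.29) = -0.5534
d' = 0.6128 - -0.5534
= 1.17


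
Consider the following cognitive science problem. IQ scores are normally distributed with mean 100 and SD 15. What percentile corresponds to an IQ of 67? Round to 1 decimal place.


z = (IQ - mean) / SD
z = (67 - 100) / 15 = -2.2
Percentile = Phi(-2.2) * 100
Phi(-2.2) = 0.013903
= 1.4


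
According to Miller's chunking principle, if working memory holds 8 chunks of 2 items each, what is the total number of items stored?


Total items = chunks * items_per_chunk
= 8 * 2
= 16


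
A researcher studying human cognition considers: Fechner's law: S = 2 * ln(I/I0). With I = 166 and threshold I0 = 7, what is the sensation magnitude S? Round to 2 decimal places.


S = 2 * ln(166/7)
I/I0 = 23.714286
ln(23.714286) = 3.1661
S = 2 * 3.1661
= 6.33


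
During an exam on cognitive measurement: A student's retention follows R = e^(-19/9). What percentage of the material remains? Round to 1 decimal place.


R = e^(-t/S)
-t/S = -19/9 = -2.111111
R = e^(-2.111111) = 0.121103
Percentage = 0.121103 * 100
= 12.1


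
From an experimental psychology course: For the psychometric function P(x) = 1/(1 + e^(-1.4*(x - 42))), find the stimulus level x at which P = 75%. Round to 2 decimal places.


At P = 0.75: 0.75 = 1/(1 + e^(-k*(x-x0)))
Solving: e^(-k*(x-x0)) = 1/3
x = x0 + ln(3)/k
ln(3) = 1.0986
x = 42 + 1.0986/1.4
= 42 + 0.7847
= 42.78


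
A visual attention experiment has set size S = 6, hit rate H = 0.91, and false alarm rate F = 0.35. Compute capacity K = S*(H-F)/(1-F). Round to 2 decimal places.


K = S * (H - F) / (1 - F)
H - F = 0.56
1 - F = 0.65
K = 6 * 0.56 / 0.65
= 5.17


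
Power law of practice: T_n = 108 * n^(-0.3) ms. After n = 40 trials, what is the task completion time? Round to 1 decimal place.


T_n = 108 * 40^(-0.3)
40^(-0.3) = 0.33066
T_n = 108 * 0.33066
= 35.7 ms


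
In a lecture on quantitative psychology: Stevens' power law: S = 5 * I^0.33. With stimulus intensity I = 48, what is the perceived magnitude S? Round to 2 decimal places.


S = 5 * 48^0.33
48^0.33 = 3.5876
S = 5 * 3.5876
= 17.94


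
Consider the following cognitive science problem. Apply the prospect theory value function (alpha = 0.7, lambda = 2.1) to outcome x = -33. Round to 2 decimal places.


Since x = -33 < 0, use v(x) = -lambda*(-x)^alpha
(-x) = 33
33^0.7 = 11.5601
v(-33) = -2.1 * 11.5601
= -24.28


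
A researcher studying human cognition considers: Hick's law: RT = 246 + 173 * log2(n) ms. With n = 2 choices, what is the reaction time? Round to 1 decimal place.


RT = 246 + 173 * log2(2)
log2(2) = 1.0
RT = 246 + 173 * 1.0
= 246 + 173.0
= 419.0 ms


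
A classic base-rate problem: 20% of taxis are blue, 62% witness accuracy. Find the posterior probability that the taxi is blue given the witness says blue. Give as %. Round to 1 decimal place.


P(blue | says blue) = P(says blue | blue)*P(blue) / [P(says blue | blue)*P(blue) + P(says blue | not blue)*P(not blue)]
Numerator = 0.62 * 0.2 = 0.124
False identification = 0.38 * 0.8 = 0.304
P = 0.124 / (0.124 + 0.304)
= 0.124 / 0.428
As percentage = 29.0


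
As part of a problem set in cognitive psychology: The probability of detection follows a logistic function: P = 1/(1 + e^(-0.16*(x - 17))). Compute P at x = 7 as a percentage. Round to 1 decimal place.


P(x) = 1/(1 + e^(-0.16*(7 - 17)))
Exponent = -0.16 * -10 = 1.6
e^(1.6) = 4.953032
P = 1/(1 + 4.953032) = 0.167982
Percentage = 16.8


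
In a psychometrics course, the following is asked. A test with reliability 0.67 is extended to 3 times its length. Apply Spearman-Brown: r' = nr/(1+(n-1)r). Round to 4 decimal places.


r_new = n*r / (1 + (n-1)*r)
Numerator = 3 * 0.67 = 2.01
Denominator = 1 + 2 * 0.67 = 2.34
r_new = 2.01 / 2.34
= 0.8590


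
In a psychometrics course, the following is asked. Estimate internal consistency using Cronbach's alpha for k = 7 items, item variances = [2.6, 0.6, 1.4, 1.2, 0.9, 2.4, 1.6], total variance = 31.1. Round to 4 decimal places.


alpha = (k/(k-1)) * (1 - sum(s_i^2)/s_total^2)
sum(item variances) = 10.7
k/(k-1) = 7/6 = 1.166667
1 - 10.7/31.1 = 1 - 0.344051 = 0.655949
alpha = 1.166667 * 0.655949
= 0.7653


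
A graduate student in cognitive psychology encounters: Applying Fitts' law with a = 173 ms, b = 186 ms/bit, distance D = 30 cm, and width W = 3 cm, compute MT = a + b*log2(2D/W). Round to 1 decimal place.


MT = 173 + 186 * log2(2*30/3)
2D/W = 20.0
log2(20.0) = 4.3219
MT = 173 + 186 * 4.3219
= 976.9 ms


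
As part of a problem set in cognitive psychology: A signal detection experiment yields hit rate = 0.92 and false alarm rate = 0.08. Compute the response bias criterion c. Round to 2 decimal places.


c = -0.5 * (z(HR) + z(FAR))
z(0.92) = 1.4051
z(0.08) = -1.4051
c = -0.5 * (1.4051 + -1.4051)
= -0.5 * 0.0
= 0.00


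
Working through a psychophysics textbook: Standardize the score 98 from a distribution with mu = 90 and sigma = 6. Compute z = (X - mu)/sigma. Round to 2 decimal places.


z = (X - mu) / sigma
= (98 - 90) / 6
= 8 / 6
= 1.33


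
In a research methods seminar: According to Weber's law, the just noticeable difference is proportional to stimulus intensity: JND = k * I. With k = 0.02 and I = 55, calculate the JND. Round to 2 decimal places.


JND = k * I
JND = 0.02 * 55
= 1.10


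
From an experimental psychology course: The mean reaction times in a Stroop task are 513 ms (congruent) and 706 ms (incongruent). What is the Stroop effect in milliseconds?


Stroop effect = RT(incongruent) - RT(congruent)
= 706 - 513
= 193 ms


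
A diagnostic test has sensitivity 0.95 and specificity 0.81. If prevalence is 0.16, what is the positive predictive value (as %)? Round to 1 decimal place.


PPV = (sens * prev) / (sens * prev + (1-spec) * (1-prev))
Numerator = 0.95 * 0.16 = 0.152
P(positive and no disease) = (1 - spec) * (1 - prev) = (1 - 0.81) * (1 - 0.16) = 0.1596
Denominator = 0.152 + 0.1596 = 0.3116
PPV = 0.152 / 0.3116 = 0.487805
As percentage = 48.8


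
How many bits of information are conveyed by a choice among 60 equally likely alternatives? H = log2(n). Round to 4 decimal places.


H = log2(n)
H = log2(60)
= 5.9069


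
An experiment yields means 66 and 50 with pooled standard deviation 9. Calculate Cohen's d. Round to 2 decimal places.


Cohen's d = (M1 - M2) / S_pooled
= (66 - 50) / 9
= 16 / 9
= 1.78


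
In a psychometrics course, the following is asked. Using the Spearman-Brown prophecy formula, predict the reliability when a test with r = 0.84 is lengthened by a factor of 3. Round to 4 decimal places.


r_new = n*r / (1 + (n-1)*r)
Numerator = 3 * 0.84 = 2.52
Denominator = 1 + 2 * 0.84 = 2.68
r_new = 2.52 / 2.68
= 0.9403


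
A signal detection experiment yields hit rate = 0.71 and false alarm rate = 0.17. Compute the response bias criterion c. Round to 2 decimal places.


c = -0.5 * (z(HR) + z(FAR))
z(0.71) = 0.5534
z(0.17) = -0.9542
c = -0.5 * (0.5534 + -0.9542)
= -0.5 * -0.4008
= 0.20


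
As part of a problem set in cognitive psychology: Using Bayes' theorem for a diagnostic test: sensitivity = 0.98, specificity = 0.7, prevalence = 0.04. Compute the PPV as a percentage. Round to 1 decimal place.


PPV = (sens * prev) / (sens * prev + (1-spec) * (1-prev))
Numerator = 0.98 * 0.04 = 0.0392
P(positive and no disease) = (1 - spec) * (1 - prev) = (1 - 0.7) * (1 - 0.04) = 0.288
Denominator = 0.0392 + 0.288 = 0.3272
PPV = 0.0392 / 0.3272 = 0.119804
As percentage = 12.0
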